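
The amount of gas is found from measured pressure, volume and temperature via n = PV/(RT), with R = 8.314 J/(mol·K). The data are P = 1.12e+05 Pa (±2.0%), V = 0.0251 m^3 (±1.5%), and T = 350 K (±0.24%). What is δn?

Relative error in a monomial: (δn/n)² = Σ (nᵢ · δxᵢ/xᵢ)².
  (1·δP/P)² = (1×0.0200)² = 0.000400;  (1·δV/V)² = (1×0.0150)² = 0.000225;  (-1·δT/T)² = (-1×0.00240)² = 5.76e-06
δn/n = √(0.000631) = 0.0251
n = 0.966 mol, so δn = 0.0251 × 0.966 = 0.0243 mol.

0.0243 mol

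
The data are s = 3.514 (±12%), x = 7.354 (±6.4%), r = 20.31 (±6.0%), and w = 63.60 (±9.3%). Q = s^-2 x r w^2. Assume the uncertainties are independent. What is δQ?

15500

Since Q is a product/quotient, work with relative uncertainties:
  (-2·δs/s)² = (-2×0.120)² = 0.0576;  (1·δx/x)² = (1×0.0640)² = 0.00410;  (1·δr/r)² = (1×0.0600)² = 0.00360;  (2·δw/w)² = (2×0.0930)² = 0.0346
δQ/Q = √(0.0999) = 0.316
Q = 48930, so δQ = 0.316 × 48930 = 15500.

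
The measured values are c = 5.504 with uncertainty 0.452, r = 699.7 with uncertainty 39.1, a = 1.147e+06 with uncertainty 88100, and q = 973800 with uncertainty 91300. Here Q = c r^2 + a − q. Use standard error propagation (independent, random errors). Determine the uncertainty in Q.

3.95e+05

Let p = c·r^2 = 2.695e+06. δp/p = √((1·δc/c)² + (2·δr/r)²) = √(0.00674 + 0.0125) = 0.139, so δp = 3.74e+05.
Q = p + a − q: δQ = √(δp² + δa² + δq²) = √(1.4e+11 + 7.76e+09 + 8.34e+09) = 3.95e+05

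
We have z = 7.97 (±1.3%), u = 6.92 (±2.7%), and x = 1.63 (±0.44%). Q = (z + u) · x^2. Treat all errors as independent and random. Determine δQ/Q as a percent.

1.68%

Let w = z + u = 14.9. δw = √(δz² + δu²) = √(0.0107 + 0.0349) = 0.214, so δw/w = 0.0143.
Q is then a monomial in w, x:
δQ/Q = √((δw/w)² + (2·δx/x)²) = √(0.000206 + 7.74e-05) = 0.0168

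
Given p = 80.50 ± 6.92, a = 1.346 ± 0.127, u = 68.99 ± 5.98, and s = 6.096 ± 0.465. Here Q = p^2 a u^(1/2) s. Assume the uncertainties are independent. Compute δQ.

94900

Q is a product of powers, so relative uncertainties combine in quadrature:
  (2·δp/p)² = (2×0.0860)² = 0.0296;  (1·δa/a)² = (1×0.0944)² = 0.00890;  (½·δu/u)² = (0.5×0.0867)² = 0.00188;  (1·δs/s)² = (1×0.0763)² = 0.00582
δQ/Q = √(0.0462) = 0.215
Q = 441600, so δQ = 0.215 × 441600 = 94900.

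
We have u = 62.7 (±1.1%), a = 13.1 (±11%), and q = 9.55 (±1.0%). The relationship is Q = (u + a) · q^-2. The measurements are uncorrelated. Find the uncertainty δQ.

0.0241

Let w = u + a = 75.8. δw = √(δu² + δa²) = √(0.476 + 2.08) = 1.60, so δw/w = 0.0211.
Q is then a monomial in w, q:
δQ/Q = √((δw/w)² + (-2·δq/q)²) = √(0.000444 + 0.000400) = 0.0291
Q = 0.831, so δQ = 0.0291 × 0.831 = 0.0241.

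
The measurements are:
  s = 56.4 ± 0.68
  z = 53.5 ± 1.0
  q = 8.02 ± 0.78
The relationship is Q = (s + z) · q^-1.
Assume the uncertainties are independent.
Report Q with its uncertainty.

Let u = s + z = 110. δu = √(δs² + δz²) = √(0.462 + 1.00) = 1.21, so δu/u = 0.0110.
Q is then a monomial in u, q:
δQ/Q = √((δu/u)² + (-1·δq/q)²) = √(0.000121 + 0.00946) = 0.0979
Q = 13.7, so δQ = 0.0979 × 13.7 = 1.34.

13.7 ± 1.34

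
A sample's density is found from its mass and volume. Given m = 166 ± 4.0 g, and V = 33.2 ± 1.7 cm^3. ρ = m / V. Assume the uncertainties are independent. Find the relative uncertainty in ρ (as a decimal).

0.0566

ρ is a product of powers, so relative uncertainties combine in quadrature:
  (1·δm/m)² = (1×0.0241)² = 0.000581;  (-1·δV/V)² = (-1×0.0512)² = 0.00262
δρ/ρ = √(0.00320) = 0.0566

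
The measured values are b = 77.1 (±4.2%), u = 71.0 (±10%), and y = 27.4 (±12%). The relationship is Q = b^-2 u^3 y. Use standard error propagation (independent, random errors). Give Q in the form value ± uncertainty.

1650 ± 551

For a monomial Q ∝ b^-2, u^3, y, fractional errors add in quadrature:
  (-2·δb/b)² = (-2×0.0420)² = 0.00706;  (3·δu/u)² = (3×0.100)² = 0.0900;  (1·δy/y)² = (1×0.120)² = 0.0144
δQ/Q = √(0.111) = 0.334
Q = 1650, so δQ = 0.334 × 1650 = 551.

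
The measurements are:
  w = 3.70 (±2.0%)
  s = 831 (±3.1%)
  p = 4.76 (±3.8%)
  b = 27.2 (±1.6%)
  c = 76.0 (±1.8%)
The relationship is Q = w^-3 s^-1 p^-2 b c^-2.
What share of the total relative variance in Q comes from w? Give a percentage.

(δQ/Q)² = (-3·δw/w)² + (-1·δs/s)² + (-2·δp/p)² + (1·δb/b)² + (-2·δc/c)²
  w term: (-3×0.0200)² = 0.00360
  s term: (-1×0.0310)² = 0.000961
  p term: (-2×0.0380)² = 0.00578
  b term: (1×0.0160)² = 0.000256
  c term: (-2×0.0180)² = 0.00130
Total = 0.0119. Share from w = 0.00360/0.0119 = 0.303.

30.3%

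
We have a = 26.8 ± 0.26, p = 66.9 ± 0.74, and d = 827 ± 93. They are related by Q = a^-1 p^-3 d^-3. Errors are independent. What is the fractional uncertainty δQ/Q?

Each factor contributes (exponent × relative error)² to (δQ/Q)²:
  (-1·δa/a)² = (-1×0.00970)² = 9.41e-05;  (-3·δp/p)² = (-3×0.0111)² = 0.00110;  (-3·δd/d)² = (-3×0.112)² = 0.114
δQ/Q = √(0.115) = 0.339

0.339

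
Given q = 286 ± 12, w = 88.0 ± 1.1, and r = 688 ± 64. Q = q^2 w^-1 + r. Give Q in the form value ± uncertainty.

Let p = q^2·w^-1 = 930. δp/p = √((2·δq/q)² + (-1·δw/w)²) = √(0.00704 + 0.000156) = 0.0848, so δp = 78.9.
Q = p + r: δQ = √(δp² + δr²) = √(6220 + 4100) = 102
Q = 1620.

1620 ± 102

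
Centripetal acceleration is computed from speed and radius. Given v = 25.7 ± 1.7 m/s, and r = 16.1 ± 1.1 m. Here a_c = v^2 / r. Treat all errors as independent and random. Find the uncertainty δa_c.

6.11 m/s^2

a_c is a product of powers, so relative uncertainties combine in quadrature:
  (2·δv/v)² = (2×0.0661)² = 0.0175;  (-1·δr/r)² = (-1×0.0683)² = 0.00467
δa_c/a_c = √(0.0222) = 0.149
a_c = 41.0 m/s^2, so δa_c = 0.149 × 41.0 = 6.11 m/s^2.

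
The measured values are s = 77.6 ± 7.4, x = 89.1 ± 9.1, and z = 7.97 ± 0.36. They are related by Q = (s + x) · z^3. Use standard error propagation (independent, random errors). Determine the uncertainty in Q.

12900

Let u = s + x = 167. δu = √(δs² + δx²) = √(54.8 + 82.8) = 11.7, so δu/u = 0.0704.
Q is then a monomial in u, z:
δQ/Q = √((δu/u)² + (3·δz/z)²) = √(0.00495 + 0.0184) = 0.153
Q = 84400, so δQ = 0.153 × 84400 = 12900.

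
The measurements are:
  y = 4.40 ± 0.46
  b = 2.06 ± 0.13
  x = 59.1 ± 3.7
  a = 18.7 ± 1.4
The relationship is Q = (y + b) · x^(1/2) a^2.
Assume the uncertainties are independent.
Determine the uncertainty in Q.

Let u = y + b = 6.46. δu = √(δy² + δb²) = √(0.212 + 0.0169) = 0.478, so δu/u = 0.0740.
Q is then a monomial in u, x, a:
δQ/Q = √((δu/u)² + (½·δx/x)² + (2·δa/a)²) = √(0.00548 + 0.000980 + 0.0224) = 0.170
Q = 17400, so δQ = 0.170 × 17400 = 2950.

2950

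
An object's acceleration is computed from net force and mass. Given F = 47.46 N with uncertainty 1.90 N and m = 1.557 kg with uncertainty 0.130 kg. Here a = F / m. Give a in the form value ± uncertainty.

a is a product of powers, so relative uncertainties combine in quadrature:
  (1·δF/F)² = (1×0.0400)² = 0.00160;  (-1·δm/m)² = (-1×0.0835)² = 0.00697
δa/a = √(0.00857) = 0.0926
a = 30.48 m/s^2, so δa = 0.0926 × 30.48 = 2.82 m/s^2.

30.48 ± 2.82 m/s^2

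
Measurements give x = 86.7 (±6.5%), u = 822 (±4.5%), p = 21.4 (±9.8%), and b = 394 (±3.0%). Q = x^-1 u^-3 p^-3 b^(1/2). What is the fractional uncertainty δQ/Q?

Q is a product of powers, so relative uncertainties combine in quadrature:
  (-1·δx/x)² = (-1×0.0650)² = 0.00423;  (-3·δu/u)² = (-3×0.0450)² = 0.0182;  (-3·δp/p)² = (-3×0.0980)² = 0.0864;  (½·δb/b)² = (0.5×0.0300)² = 0.000225
δQ/Q = √(0.109) = 0.330

0.330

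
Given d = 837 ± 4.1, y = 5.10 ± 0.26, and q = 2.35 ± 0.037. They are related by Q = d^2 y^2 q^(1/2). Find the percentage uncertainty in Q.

For a monomial Q ∝ d^2, y^2, q^(1/2), fractional errors add in quadrature:
  (2·δd/d)² = (2×0.00490)² = 9.6e-05;  (2·δy/y)² = (2×0.0510)² = 0.0104;  (½·δq/q)² = (0.5×0.0157)² = 6.2e-05
δQ/Q = √(0.0106) = 0.103

10.3%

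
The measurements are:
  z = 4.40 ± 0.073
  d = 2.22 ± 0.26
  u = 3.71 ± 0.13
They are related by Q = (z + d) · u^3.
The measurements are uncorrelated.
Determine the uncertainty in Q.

Let w = z + d = 6.62. δw = √(δz² + δd²) = √(0.00533 + 0.0676) = 0.270, so δw/w = 0.0408.
Q is then a monomial in w, u:
δQ/Q = √((δw/w)² + (3·δu/u)²) = √(0.00166 + 0.0111) = 0.113
Q = 338, so δQ = 0.113 × 338 = 38.1.

38.1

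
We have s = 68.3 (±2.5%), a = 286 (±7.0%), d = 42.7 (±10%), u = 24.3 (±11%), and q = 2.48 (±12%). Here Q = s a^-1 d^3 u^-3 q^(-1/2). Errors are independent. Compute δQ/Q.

0.456

Q is a product of powers, so relative uncertainties combine in quadrature:
  (1·δs/s)² = (1×0.0250)² = 0.000625;  (-1·δa/a)² = (-1×0.0700)² = 0.00490;  (3·δd/d)² = (3×0.100)² = 0.0900;  (-3·δu/u)² = (-3×0.110)² = 0.109;  (−½·δq/q)² = (-0.5×0.120)² = 0.00360
δQ/Q = √(0.208) = 0.456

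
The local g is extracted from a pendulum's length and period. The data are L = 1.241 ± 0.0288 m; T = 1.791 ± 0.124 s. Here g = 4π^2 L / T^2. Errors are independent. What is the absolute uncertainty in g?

2.14 m/s^2

Products/powers → add relative errors in quadrature, weighted by exponent:
  (1·δL/L)² = (1×0.0232)² = 0.000539;  (-2·δT/T)² = (-2×0.0692)² = 0.0192
δg/g = √(0.0197) = 0.140
g = 15.27 m/s^2, so δg = 0.140 × 15.27 = 2.14 m/s^2.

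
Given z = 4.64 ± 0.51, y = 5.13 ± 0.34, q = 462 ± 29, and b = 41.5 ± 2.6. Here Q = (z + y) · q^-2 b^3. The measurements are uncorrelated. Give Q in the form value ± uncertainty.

Let u = z + y = 9.77. δu = √(δz² + δy²) = √(0.260 + 0.116) = 0.613, so δu/u = 0.0627.
Q is then a monomial in u, q, b:
δQ/Q = √((δu/u)² + (-2·δq/q)² + (3·δb/b)²) = √(0.00394 + 0.0158 + 0.0353) = 0.235
Q = 3.27, so δQ = 0.235 × 3.27 = 0.767.

3.27 ± 0.767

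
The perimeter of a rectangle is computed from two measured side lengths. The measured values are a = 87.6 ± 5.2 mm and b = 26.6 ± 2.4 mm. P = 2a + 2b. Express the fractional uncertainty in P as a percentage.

5.01%

Each term contributes (cᵢ δxᵢ)² to (δP)²:
  (2·δa)² = 108;  (2·δb)² = 23.0
δP = √(131) = 11.5 mm
P = 228 mm, so δP/P = 11.5/228 = 0.0501.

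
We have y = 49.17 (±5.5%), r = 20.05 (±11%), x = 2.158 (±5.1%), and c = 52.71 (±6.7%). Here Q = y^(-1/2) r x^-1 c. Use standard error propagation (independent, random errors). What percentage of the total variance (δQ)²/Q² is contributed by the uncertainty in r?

60.7%

(δQ/Q)² = (−½·δy/y)² + (1·δr/r)² + (-1·δx/x)² + (1·δc/c)²
  y term: (-0.5×0.0550)² = 0.000756
  r term: (1×0.110)² = 0.0121
  x term: (-1×0.0510)² = 0.00260
  c term: (1×0.0670)² = 0.00449
Total = 0.0199. Share from r = 0.0121/0.0199 = 0.607.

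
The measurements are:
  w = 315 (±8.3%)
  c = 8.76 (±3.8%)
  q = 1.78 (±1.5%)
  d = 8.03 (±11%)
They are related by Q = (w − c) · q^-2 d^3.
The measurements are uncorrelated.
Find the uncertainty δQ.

Let u = w − c = 306. δu = √(δw² + δc²) = √(684 + 0.111) = 26.1, so δu/u = 0.0854.
Q is then a monomial in u, q, d:
δQ/Q = √((δu/u)² + (-2·δq/q)² + (3·δd/d)²) = √(0.00729 + 0.000900 + 0.109) = 0.342
Q = 50000, so δQ = 0.342 × 50000 = 17100.

17100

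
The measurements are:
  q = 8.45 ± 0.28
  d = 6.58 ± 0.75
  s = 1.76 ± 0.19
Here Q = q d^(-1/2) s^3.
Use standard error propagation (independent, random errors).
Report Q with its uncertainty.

18.0 ± 5.94

Since Q is a product/quotient, work with relative uncertainties:
  (1·δq/q)² = (1×0.0331)² = 0.00110;  (−½·δd/d)² = (-0.5×0.114)² = 0.00325;  (3·δs/s)² = (3×0.108)² = 0.105
δQ/Q = √(0.109) = 0.331
Q = 18.0, so δQ = 0.331 × 18.0 = 5.94.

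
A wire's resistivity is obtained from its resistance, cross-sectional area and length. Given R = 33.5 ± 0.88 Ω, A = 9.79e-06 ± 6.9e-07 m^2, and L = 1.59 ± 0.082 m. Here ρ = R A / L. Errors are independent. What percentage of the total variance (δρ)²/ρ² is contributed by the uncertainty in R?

8.30%

(δρ/ρ)² = (1·δR/R)² + (1·δA/A)² + (-1·δL/L)²
  R term: (1×0.0263)² = 0.000690
  A term: (1×0.0705)² = 0.00497
  L term: (-1×0.0516)² = 0.00266
Total = 0.00832. Share from R = 0.000690/0.00832 = 0.0830.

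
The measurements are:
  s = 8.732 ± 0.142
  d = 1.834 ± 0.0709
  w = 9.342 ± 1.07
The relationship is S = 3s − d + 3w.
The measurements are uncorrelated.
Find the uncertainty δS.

3.24

Absolute uncertainties add in quadrature for a linear combination:
  (3·δs)² = 0.181;  (δd)² = 0.00503;  (3·δw)² = 10.3
δS = √(10.5) = 3.24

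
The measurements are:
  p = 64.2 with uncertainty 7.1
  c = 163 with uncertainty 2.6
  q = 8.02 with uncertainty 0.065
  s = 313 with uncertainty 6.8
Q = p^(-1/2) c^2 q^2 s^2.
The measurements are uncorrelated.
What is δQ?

1.65e+09

Since Q is a product/quotient, work with relative uncertainties:
  (−½·δp/p)² = (-0.5×0.111)² = 0.00306;  (2·δc/c)² = (2×0.0160)² = 0.00102;  (2·δq/q)² = (2×0.00810)² = 0.000263;  (2·δs/s)² = (2×0.0217)² = 0.00189
δQ/Q = √(0.00623) = 0.0789
Q = 2.09e+10, so δQ = 0.0789 × 2.09e+10 = 1.65e+09.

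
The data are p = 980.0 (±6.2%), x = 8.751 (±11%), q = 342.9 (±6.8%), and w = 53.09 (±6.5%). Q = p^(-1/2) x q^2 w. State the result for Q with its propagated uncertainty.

Products/powers → add relative errors in quadrature, weighted by exponent:
  (−½·δp/p)² = (-0.5×0.0620)² = 0.000961;  (1·δx/x)² = (1×0.110)² = 0.0121;  (2·δq/q)² = (2×0.0680)² = 0.0185;  (1·δw/w)² = (1×0.0650)² = 0.00423
δQ/Q = √(0.0358) = 0.189
Q = 1.745e+06, so δQ = 0.189 × 1.745e+06 = 3.3e+05.

(1.745 ± 0.330) × 10^6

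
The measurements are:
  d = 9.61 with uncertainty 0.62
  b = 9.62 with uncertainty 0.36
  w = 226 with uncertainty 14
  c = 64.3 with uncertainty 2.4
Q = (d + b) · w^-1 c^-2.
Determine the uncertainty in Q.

Let u = d + b = 19.2. δu = √(δd² + δb²) = √(0.384 + 0.130) = 0.717, so δu/u = 0.0373.
Q is then a monomial in u, w, c:
δQ/Q = √((δu/u)² + (-1·δw/w)² + (-2·δc/c)²) = √(0.00139 + 0.00384 + 0.00557) = 0.104
Q = 2.06e-05, so δQ = 0.104 × 2.06e-05 = 2.14e-06.

2.14e-06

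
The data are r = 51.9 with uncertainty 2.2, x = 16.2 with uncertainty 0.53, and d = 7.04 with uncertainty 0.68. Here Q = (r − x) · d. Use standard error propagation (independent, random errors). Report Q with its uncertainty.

Let u = r − x = 35.7. δu = √(δr² + δx²) = √(4.84 + 0.281) = 2.26, so δu/u = 0.0634.
Q is then a monomial in u, d:
δQ/Q = √((δu/u)² + (1·δd/d)²) = √(0.00402 + 0.00933) = 0.116
Q = 251, so δQ = 0.116 × 251 = 29.0.

251 ± 29.0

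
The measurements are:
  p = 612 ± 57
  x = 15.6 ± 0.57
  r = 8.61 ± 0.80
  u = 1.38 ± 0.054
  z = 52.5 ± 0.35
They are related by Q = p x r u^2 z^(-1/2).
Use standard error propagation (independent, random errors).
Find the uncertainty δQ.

3400

Each factor contributes (exponent × relative error)² to (δQ/Q)²:
  (1·δp/p)² = (1×0.0931)² = 0.00867;  (1·δx/x)² = (1×0.0365)² = 0.00134;  (1·δr/r)² = (1×0.0929)² = 0.00863;  (2·δu/u)² = (2×0.0391)² = 0.00612;  (−½·δz/z)² = (-0.5×0.00667)² = 1.11e-05
δQ/Q = √(0.0248) = 0.157
Q = 21600, so δQ = 0.157 × 21600 = 3400.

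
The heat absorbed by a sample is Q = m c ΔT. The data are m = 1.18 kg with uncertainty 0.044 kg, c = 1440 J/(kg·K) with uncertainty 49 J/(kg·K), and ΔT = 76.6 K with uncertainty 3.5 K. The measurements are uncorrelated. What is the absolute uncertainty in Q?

8860 J

For a monomial Q ∝ m, c, ΔT, fractional errors add in quadrature:
  (1·δm/m)² = (1×0.0373)² = 0.00139;  (1·δc/c)² = (1×0.0340)² = 0.00116;  (1·δΔT/ΔT)² = (1×0.0457)² = 0.00209
δQ/Q = √(0.00464) = 0.0681
Q = 1.3e+05 J, so δQ = 0.0681 × 1.3e+05 = 8860 J.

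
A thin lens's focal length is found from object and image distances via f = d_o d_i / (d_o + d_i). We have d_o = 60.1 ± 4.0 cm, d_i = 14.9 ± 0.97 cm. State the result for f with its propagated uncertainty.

∂f/∂d_o = (d_i/(d_o+d_i))² = 0.0395;  ∂f/∂d_i = (d_o/(d_o+d_i))² = 0.642
δf = √((∂f/∂d_o · δd_o)² + (∂f/∂d_i · δd_i)²) = √(0.0249 + 0.388) = 0.643 cm
f = 11.9 cm.

11.9 ± 0.643 cm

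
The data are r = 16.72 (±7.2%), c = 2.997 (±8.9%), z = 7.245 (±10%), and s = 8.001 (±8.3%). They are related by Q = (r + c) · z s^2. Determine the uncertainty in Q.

Let u = r + c = 19.72. δu = √(δr² + δc²) = √(1.45 + 0.0711) = 1.23, so δu/u = 0.0625.
Q is then a monomial in u, z, s:
δQ/Q = √((δu/u)² + (1·δz/z)² + (2·δs/s)²) = √(0.00391 + 0.0100 + 0.0276) = 0.204
Q = 9145, so δQ = 0.204 × 9145 = 1860.

1860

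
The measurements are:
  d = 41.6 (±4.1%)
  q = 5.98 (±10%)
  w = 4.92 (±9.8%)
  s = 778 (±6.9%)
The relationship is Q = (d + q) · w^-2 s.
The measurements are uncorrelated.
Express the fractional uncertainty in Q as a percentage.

Let u = d + q = 47.6. δu = √(δd² + δq²) = √(2.91 + 0.358) = 1.81, so δu/u = 0.0380.
Q is then a monomial in u, w, s:
δQ/Q = √((δu/u)² + (-2·δw/w)² + (1·δs/s)²) = √(0.00144 + 0.0384 + 0.00476) = 0.211

21.1%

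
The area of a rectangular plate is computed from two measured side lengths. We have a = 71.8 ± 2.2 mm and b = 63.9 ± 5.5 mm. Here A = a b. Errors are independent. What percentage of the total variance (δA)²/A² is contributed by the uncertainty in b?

88.8%

(δA/A)² = (1·δa/a)² + (1·δb/b)²
  a term: (1×0.0306)² = 0.000939
  b term: (1×0.0861)² = 0.00741
Total = 0.00835. Share from b = 0.00741/0.00835 = 0.888.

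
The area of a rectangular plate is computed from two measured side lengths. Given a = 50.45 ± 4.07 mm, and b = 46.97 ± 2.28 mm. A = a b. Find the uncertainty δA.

223 mm^2

Since A is a product/quotient, work with relative uncertainties:
  (1·δa/a)² = (1×0.0807)² = 0.00651;  (1·δb/b)² = (1×0.0485)² = 0.00236
δA/A = √(0.00886) = 0.0942
A = 2370 mm^2, so δA = 0.0942 × 2370 = 223 mm^2.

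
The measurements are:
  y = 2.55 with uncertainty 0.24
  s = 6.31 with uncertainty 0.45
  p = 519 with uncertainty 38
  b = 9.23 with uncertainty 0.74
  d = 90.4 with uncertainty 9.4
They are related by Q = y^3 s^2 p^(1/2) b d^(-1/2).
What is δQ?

Since Q is a product/quotient, work with relative uncertainties:
  (3·δy/y)² = (3×0.0941)² = 0.0797;  (2·δs/s)² = (2×0.0713)² = 0.0203;  (½·δp/p)² = (0.5×0.0732)² = 0.00134;  (1·δb/b)² = (1×0.0802)² = 0.00643;  (−½·δd/d)² = (-0.5×0.104)² = 0.00270
δQ/Q = √(0.111) = 0.332
Q = 14600, so δQ = 0.332 × 14600 = 4850.

4850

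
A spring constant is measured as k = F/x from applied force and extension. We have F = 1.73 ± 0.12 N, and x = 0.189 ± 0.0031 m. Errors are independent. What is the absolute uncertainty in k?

0.652 N/m

Each factor contributes (exponent × relative error)² to (δk/k)²:
  (1·δF/F)² = (1×0.0694)² = 0.00481;  (-1·δx/x)² = (-1×0.0164)² = 0.000269
δk/k = √(0.00508) = 0.0713
k = 9.15 N/m, so δk = 0.0713 × 9.15 = 0.652 N/m.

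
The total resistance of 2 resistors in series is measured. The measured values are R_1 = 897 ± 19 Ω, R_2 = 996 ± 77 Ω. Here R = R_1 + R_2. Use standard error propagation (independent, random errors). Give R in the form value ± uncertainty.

1890 ± 79.3 Ω

Each term contributes (cᵢ δxᵢ)² to (δR)²:
  (δR_1)² = 361;  (δR_2)² = 5930
δR = √(6290) = 79.3 Ω
R = 1890 Ω.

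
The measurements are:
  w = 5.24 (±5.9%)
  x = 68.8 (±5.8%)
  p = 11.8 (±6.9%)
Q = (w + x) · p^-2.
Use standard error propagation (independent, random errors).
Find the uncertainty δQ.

Let u = w + x = 74.0. δu = √(δw² + δx²) = √(0.0956 + 15.9) = 4.00, so δu/u = 0.0541.
Q is then a monomial in u, p:
δQ/Q = √((δu/u)² + (-2·δp/p)²) = √(0.00292 + 0.0190) = 0.148
Q = 0.532, so δQ = 0.148 × 0.532 = 0.0788.

0.0788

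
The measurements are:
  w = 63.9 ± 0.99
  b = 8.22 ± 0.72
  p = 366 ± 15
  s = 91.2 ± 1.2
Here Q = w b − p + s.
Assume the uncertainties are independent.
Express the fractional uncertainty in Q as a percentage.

19.6%

Let h = w·b = 525. δh/h = √((1·δw/w)² + (1·δb/b)²) = √(0.000240 + 0.00767) = 0.0890, so δh = 46.7.
Q = h − p + s: δQ = √(δh² + δp² + δs²) = √(2180 + 225 + 1.44) = 49.1
Q = 250, so δQ/Q = 49.1/250 = 0.196.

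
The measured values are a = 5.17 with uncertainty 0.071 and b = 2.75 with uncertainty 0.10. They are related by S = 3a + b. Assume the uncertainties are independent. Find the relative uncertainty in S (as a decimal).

For a sum/difference, combine absolute errors in quadrature:
  (3·δa)² = 0.0454;  (δb)² = 0.0100
δS = √(0.0554) = 0.235
S = 18.3, so δS/S = 0.235/18.3 = 0.0129.

0.0129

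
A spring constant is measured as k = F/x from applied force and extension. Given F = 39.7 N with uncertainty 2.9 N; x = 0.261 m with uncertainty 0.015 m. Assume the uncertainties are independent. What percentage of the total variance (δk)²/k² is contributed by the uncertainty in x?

38.2%

(δk/k)² = (1·δF/F)² + (-1·δx/x)²
  F term: (1×0.0730)² = 0.00534
  x term: (-1×0.0575)² = 0.00330
Total = 0.00864. Share from x = 0.00330/0.00864 = 0.382.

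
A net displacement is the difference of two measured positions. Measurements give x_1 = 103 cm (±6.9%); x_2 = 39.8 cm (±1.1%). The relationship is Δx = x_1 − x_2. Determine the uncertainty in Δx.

7.12 cm

Each term contributes (cᵢ δxᵢ)² to (δΔx)²:
  (δx_1)² = 50.5;  (δx_2)² = 0.192
δΔx = √(50.7) = 7.12 cm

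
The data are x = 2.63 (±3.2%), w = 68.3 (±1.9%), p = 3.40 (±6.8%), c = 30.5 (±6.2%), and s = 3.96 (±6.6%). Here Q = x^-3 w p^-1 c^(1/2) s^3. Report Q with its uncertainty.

Relative error in a monomial: (δQ/Q)² = Σ (nᵢ · δxᵢ/xᵢ)².
  (-3·δx/x)² = (-3×0.0320)² = 0.00922;  (1·δw/w)² = (1×0.0190)² = 0.000361;  (-1·δp/p)² = (-1×0.0680)² = 0.00462;  (½·δc/c)² = (0.5×0.0620)² = 0.000961;  (3·δs/s)² = (3×0.0660)² = 0.0392
δQ/Q = √(0.0544) = 0.233
Q = 379, so δQ = 0.233 × 379 = 88.3.

379 ± 88.3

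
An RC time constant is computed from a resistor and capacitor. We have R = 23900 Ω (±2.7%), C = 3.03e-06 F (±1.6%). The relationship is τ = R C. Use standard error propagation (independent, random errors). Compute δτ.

For a monomial τ ∝ R, C, fractional errors add in quadrature:
  (1·δR/R)² = (1×0.0270)² = 0.000729;  (1·δC/C)² = (1×0.0160)² = 0.000256
δτ/τ = √(0.000985) = 0.0314
τ = 0.0724 s, so δτ = 0.0314 × 0.0724 = 0.00227 s.

0.00227 s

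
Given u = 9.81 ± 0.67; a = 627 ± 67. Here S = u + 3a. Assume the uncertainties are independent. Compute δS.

201

Sums and differences: (δS)² = Σ (cᵢ δxᵢ)².
  (δu)² = 0.449;  (3·δa)² = 40400
δS = √(40400) = 201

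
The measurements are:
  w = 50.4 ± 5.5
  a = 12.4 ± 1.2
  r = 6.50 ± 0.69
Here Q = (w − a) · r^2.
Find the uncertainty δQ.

Let u = w − a = 38.0. δu = √(δw² + δa²) = √(30.2 + 1.44) = 5.63, so δu/u = 0.148.
Q is then a monomial in u, r:
δQ/Q = √((δu/u)² + (2·δr/r)²) = √(0.0219 + 0.0451) = 0.259
Q = 1610, so δQ = 0.259 × 1610 = 416.

416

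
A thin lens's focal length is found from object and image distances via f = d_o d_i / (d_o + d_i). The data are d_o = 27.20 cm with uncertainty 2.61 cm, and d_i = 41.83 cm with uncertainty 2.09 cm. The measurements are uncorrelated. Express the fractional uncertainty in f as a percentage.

∂f/∂d_o = (d_i/(d_o+d_i))² = 0.367;  ∂f/∂d_i = (d_o/(d_o+d_i))² = 0.155
δf = √((∂f/∂d_o · δd_o)² + (∂f/∂d_i · δd_i)²) = √(0.919 + 0.105) = 1.01 cm
f = 16.48 cm, so δf/f = 1.01/16.48 = 0.0614.

6.14%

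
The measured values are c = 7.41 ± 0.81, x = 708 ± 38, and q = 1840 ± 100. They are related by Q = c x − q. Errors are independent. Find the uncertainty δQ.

Let p = c·x = 5250. δp/p = √((1·δc/c)² + (1·δx/x)²) = √(0.0119 + 0.00288) = 0.122, so δp = 639.
Q = p − q: δQ = √(δp² + δq²) = √(4.08e+05 + 10000) = 647

647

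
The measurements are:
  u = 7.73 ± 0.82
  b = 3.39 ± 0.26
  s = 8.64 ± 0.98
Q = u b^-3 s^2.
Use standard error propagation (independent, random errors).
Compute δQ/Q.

For a monomial Q ∝ u, b^-3, s^2, fractional errors add in quadrature:
  (1·δu/u)² = (1×0.106)² = 0.0113;  (-3·δb/b)² = (-3×0.0767)² = 0.0529;  (2·δs/s)² = (2×0.113)² = 0.0515
δQ/Q = √(0.116) = 0.340

0.340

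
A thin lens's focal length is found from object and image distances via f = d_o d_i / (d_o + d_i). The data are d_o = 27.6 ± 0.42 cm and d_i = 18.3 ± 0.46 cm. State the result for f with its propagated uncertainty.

11.0 ± 0.179 cm

∂f/∂d_o = (d_i/(d_o+d_i))² = 0.159;  ∂f/∂d_i = (d_o/(d_o+d_i))² = 0.362
δf = √((∂f/∂d_o · δd_o)² + (∂f/∂d_i · δd_i)²) = √(0.00446 + 0.0277) = 0.179 cm
f = 11.0 cm.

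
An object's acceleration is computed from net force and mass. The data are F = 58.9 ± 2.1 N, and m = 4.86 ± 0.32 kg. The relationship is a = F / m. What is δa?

Relative error in a monomial: (δa/a)² = Σ (nᵢ · δxᵢ/xᵢ)².
  (1·δF/F)² = (1×0.0357)² = 0.00127;  (-1·δm/m)² = (-1×0.0658)² = 0.00434
δa/a = √(0.00561) = 0.0749
a = 12.1 m/s^2, so δa = 0.0749 × 12.1 = 0.907 m/s^2.

0.907 m/s^2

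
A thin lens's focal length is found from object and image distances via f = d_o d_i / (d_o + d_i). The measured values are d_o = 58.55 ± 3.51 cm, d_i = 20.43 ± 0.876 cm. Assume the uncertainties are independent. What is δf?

0.536 cm

∂f/∂d_o = (d_i/(d_o+d_i))² = 0.0669;  ∂f/∂d_i = (d_o/(d_o+d_i))² = 0.550
δf = √((∂f/∂d_o · δd_o)² + (∂f/∂d_i · δd_i)²) = √(0.0552 + 0.232) = 0.536 cm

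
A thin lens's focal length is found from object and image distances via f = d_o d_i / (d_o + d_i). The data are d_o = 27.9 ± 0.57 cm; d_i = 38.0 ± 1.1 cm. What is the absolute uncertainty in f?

0.273 cm

∂f/∂d_o = (d_i/(d_o+d_i))² = 0.333;  ∂f/∂d_i = (d_o/(d_o+d_i))² = 0.179
δf = √((∂f/∂d_o · δd_o)² + (∂f/∂d_i · δd_i)²) = √(0.0359 + 0.0389) = 0.273 cm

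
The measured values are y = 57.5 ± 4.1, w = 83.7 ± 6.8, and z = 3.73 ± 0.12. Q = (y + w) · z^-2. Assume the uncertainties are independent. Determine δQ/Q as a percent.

Let u = y + w = 141. δu = √(δy² + δw²) = √(16.8 + 46.2) = 7.94, so δu/u = 0.0562.
Q is then a monomial in u, z:
δQ/Q = √((δu/u)² + (-2·δz/z)²) = √(0.00316 + 0.00414) = 0.0855

8.55%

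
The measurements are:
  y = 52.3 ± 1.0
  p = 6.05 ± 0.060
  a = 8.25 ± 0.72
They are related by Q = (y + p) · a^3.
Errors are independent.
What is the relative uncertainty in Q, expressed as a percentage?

Let u = y + p = 58.3. δu = √(δy² + δp²) = √(1.00 + 0.00360) = 1.00, so δu/u = 0.0172.
Q is then a monomial in u, a:
δQ/Q = √((δu/u)² + (3·δa/a)²) = √(0.000295 + 0.0685) = 0.262

26.2%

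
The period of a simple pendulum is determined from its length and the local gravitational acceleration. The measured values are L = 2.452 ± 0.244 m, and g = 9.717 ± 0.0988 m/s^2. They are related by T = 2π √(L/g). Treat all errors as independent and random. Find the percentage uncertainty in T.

For a monomial T ∝ L^(1/2), g^(-1/2), fractional errors add in quadrature:
  (½·δL/L)² = (0.5×0.0995)² = 0.00248;  (−½·δg/g)² = (-0.5×0.0102)² = 2.58e-05
δT/T = √(0.00250) = 0.0500

5.00%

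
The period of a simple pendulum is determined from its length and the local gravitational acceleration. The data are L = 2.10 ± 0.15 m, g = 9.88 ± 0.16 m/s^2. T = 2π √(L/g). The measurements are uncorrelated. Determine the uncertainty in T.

0.106 s

Relative error in a monomial: (δT/T)² = Σ (nᵢ · δxᵢ/xᵢ)².
  (½·δL/L)² = (0.5×0.0714)² = 0.00128;  (−½·δg/g)² = (-0.5×0.0162)² = 6.56e-05
δT/T = √(0.00134) = 0.0366
T = 2.90 s, so δT = 0.0366 × 2.90 = 0.106 s.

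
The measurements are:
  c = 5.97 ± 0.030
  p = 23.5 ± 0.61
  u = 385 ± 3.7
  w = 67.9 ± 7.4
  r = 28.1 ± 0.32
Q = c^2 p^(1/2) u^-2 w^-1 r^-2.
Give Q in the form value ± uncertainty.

For a monomial Q ∝ c^2, p^(1/2), u^-2, w^-1, r^-2, fractional errors add in quadrature:
  (2·δc/c)² = (2×0.00503)² = 0.000101;  (½·δp/p)² = (0.5×0.0260)² = 0.000168;  (-2·δu/u)² = (-2×0.00961)² = 0.000369;  (-1·δw/w)² = (-1×0.109)² = 0.0119;  (-2·δr/r)² = (-2×0.0114)² = 0.000519
δQ/Q = √(0.0130) = 0.114
Q = 2.17e-08, so δQ = 0.114 × 2.17e-08 = 2.48e-09.

(2.17 ± 0.248) × 10^-8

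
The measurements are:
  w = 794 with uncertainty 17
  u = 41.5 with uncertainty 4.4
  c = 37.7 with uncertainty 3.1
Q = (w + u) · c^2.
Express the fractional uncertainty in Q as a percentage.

Let h = w + u = 836. δh = √(δw² + δu²) = √(289 + 19.4) = 17.6, so δh/h = 0.0210.
Q is then a monomial in h, c:
δQ/Q = √((δh/h)² + (2·δc/c)²) = √(0.000442 + 0.0270) = 0.166

16.6%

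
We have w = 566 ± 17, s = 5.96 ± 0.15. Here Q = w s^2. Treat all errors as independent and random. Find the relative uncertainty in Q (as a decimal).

0.0586

Q is a product of powers, so relative uncertainties combine in quadrature:
  (1·δw/w)² = (1×0.0300)² = 0.000902;  (2·δs/s)² = (2×0.0252)² = 0.00253
δQ/Q = √(0.00344) = 0.0586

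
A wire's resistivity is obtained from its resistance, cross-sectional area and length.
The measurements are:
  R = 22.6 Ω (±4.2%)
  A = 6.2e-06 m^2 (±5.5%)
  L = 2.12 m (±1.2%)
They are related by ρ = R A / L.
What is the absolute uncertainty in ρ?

4.64e-06 Ω·m

Since ρ is a product/quotient, work with relative uncertainties:
  (1·δR/R)² = (1×0.0420)² = 0.00176;  (1·δA/A)² = (1×0.0550)² = 0.00302;  (-1·δL/L)² = (-1×0.0120)² = 0.000144
δρ/ρ = √(0.00493) = 0.0702
ρ = 6.61e-05 Ω·m, so δρ = 0.0702 × 6.61e-05 = 4.64e-06 Ω·m.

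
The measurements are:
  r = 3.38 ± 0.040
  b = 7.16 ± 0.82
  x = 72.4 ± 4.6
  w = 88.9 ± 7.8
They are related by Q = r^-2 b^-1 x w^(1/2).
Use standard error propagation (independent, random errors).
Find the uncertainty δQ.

Since Q is a product/quotient, work with relative uncertainties:
  (-2·δr/r)² = (-2×0.0118)² = 0.000560;  (-1·δb/b)² = (-1×0.115)² = 0.0131;  (1·δx/x)² = (1×0.0635)² = 0.00404;  (½·δw/w)² = (0.5×0.0877)² = 0.00192
δQ/Q = √(0.0196) = 0.140
Q = 8.35, so δQ = 0.140 × 8.35 = 1.17.

1.17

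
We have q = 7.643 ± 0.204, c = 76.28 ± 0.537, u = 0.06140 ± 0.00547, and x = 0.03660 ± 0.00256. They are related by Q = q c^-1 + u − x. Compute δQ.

Let p = q·c^-1 = 0.1002. δp/p = √((1·δq/q)² + (-1·δc/c)²) = √(0.000712 + 4.96e-05) = 0.0276, so δp = 0.00277.
Q = p + u − x: δQ = √(δp² + δu² + δx²) = √(7.65e-06 + 2.99e-05 + 6.55e-06) = 0.00664

0.00664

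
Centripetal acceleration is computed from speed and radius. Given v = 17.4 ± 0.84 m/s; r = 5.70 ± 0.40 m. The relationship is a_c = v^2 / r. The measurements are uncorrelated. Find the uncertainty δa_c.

Each factor contributes (exponent × relative error)² to (δa_c/a_c)²:
  (2·δv/v)² = (2×0.0483)² = 0.00932;  (-1·δr/r)² = (-1×0.0702)² = 0.00492
δa_c/a_c = √(0.0142) = 0.119
a_c = 53.1 m/s^2, so δa_c = 0.119 × 53.1 = 6.34 m/s^2.

6.34 m/s^2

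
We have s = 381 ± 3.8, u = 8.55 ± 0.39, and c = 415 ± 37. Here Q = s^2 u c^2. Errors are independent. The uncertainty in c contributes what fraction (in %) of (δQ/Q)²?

92.8%

(δQ/Q)² = (2·δs/s)² + (1·δu/u)² + (2·δc/c)²
  s term: (2×0.00997)² = 0.000398
  u term: (1×0.0456)² = 0.00208
  c term: (2×0.0892)² = 0.0318
Total = 0.0343. Share from c = 0.0318/0.0343 = 0.928.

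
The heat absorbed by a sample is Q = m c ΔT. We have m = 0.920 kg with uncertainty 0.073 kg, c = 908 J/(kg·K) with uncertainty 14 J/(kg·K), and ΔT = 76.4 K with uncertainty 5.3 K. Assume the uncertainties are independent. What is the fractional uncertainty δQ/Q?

0.107

Since Q is a product/quotient, work with relative uncertainties:
  (1·δm/m)² = (1×0.0793)² = 0.00630;  (1·δc/c)² = (1×0.0154)² = 0.000238;  (1·δΔT/ΔT)² = (1×0.0694)² = 0.00481
δQ/Q = √(0.0113) = 0.107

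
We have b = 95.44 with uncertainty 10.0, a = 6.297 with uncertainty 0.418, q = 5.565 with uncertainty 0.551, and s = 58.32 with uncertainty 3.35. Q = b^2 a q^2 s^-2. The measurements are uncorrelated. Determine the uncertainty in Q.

166

Since Q is a product/quotient, work with relative uncertainties:
  (2·δb/b)² = (2×0.105)² = 0.0439;  (1·δa/a)² = (1×0.0664)² = 0.00441;  (2·δq/q)² = (2×0.0990)² = 0.0392;  (-2·δs/s)² = (-2×0.0574)² = 0.0132
δQ/Q = √(0.101) = 0.317
Q = 522.3, so δQ = 0.317 × 522.3 = 166.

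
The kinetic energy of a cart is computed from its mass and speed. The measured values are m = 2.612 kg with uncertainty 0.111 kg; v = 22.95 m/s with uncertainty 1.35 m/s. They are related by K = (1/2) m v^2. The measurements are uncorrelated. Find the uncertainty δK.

86.0 J

Since K is a product/quotient, work with relative uncertainties:
  (1·δm/m)² = (1×0.0425)² = 0.00181;  (2·δv/v)² = (2×0.0588)² = 0.0138
δK/K = √(0.0156) = 0.125
K = 687.9 J, so δK = 0.125 × 687.9 = 86.0 J.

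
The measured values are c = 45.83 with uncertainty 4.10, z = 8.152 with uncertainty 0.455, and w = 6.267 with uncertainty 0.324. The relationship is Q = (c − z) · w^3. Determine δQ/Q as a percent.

Let u = c − z = 37.68. δu = √(δc² + δz²) = √(16.8 + 0.207) = 4.13, so δu/u = 0.109.
Q is then a monomial in u, w:
δQ/Q = √((δu/u)² + (3·δw/w)²) = √(0.0120 + 0.0241) = 0.190

19.0%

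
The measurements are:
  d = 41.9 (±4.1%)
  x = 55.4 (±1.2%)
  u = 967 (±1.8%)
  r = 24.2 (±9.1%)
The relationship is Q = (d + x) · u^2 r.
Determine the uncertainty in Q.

2.19e+08

Let w = d + x = 97.3. δw = √(δd² + δx²) = √(2.95 + 0.442) = 1.84, so δw/w = 0.0189.
Q is then a monomial in w, u, r:
δQ/Q = √((δw/w)² + (2·δu/u)² + (1·δr/r)²) = √(0.000358 + 0.00130 + 0.00828) = 0.0997
Q = 2.2e+09, so δQ = 0.0997 × 2.2e+09 = 2.19e+08.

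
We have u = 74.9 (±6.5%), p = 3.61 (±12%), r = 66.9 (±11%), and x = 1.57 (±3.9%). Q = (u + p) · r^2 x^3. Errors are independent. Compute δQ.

3.49e+05

Let w = u + p = 78.5. δw = √(δu² + δp²) = √(23.7 + 0.188) = 4.89, so δw/w = 0.0623.
Q is then a monomial in w, r, x:
δQ/Q = √((δw/w)² + (2·δr/r)² + (3·δx/x)²) = √(0.00388 + 0.0484 + 0.0137) = 0.257
Q = 1.36e+06, so δQ = 0.257 × 1.36e+06 = 3.49e+05.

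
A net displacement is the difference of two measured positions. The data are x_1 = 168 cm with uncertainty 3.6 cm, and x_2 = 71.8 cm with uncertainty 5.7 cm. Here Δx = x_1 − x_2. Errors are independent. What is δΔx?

Absolute uncertainties add in quadrature for a linear combination:
  (δx_1)² = 13.0;  (δx_2)² = 32.5
δΔx = √(45.5) = 6.74 cm

6.74 cm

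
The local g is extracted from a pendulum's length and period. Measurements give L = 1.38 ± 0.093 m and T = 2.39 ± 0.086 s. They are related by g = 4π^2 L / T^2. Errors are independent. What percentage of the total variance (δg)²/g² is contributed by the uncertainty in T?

(δg/g)² = (1·δL/L)² + (-2·δT/T)²
  L term: (1×0.0674)² = 0.00454
  T term: (-2×0.0360)² = 0.00518
Total = 0.00972. Share from T = 0.00518/0.00972 = 0.533.

53.3%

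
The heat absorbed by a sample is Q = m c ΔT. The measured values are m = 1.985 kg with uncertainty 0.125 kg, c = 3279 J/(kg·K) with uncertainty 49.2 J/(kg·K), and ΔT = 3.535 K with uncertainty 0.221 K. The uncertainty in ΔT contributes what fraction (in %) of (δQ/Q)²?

(δQ/Q)² = (1·δm/m)² + (1·δc/c)² + (1·δΔT/ΔT)²
  m term: (1×0.0630)² = 0.00397
  c term: (1×0.0150)² = 0.000225
  ΔT term: (1×0.0625)² = 0.00391
Total = 0.00810. Share from ΔT = 0.00391/0.00810 = 0.483.

48.3%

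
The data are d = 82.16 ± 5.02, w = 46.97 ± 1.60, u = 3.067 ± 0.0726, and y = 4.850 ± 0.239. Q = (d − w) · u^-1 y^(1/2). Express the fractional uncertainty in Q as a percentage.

Let h = d − w = 35.19. δh = √(δd² + δw²) = √(25.2 + 2.56) = 5.27, so δh/h = 0.150.
Q is then a monomial in h, u, y:
δQ/Q = √((δh/h)² + (-1·δu/u)² + (½·δy/y)²) = √(0.0224 + 0.000560 + 0.000607) = 0.154

15.4%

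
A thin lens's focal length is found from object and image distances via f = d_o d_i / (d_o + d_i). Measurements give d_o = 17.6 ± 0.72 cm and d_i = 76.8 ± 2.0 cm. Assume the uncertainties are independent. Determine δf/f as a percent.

∂f/∂d_o = (d_i/(d_o+d_i))² = 0.662;  ∂f/∂d_i = (d_o/(d_o+d_i))² = 0.0348
δf = √((∂f/∂d_o · δd_o)² + (∂f/∂d_i · δd_i)²) = √(0.227 + 0.00483) = 0.482 cm
f = 14.3 cm, so δf/f = 0.482/14.3 = 0.0336.

3.36%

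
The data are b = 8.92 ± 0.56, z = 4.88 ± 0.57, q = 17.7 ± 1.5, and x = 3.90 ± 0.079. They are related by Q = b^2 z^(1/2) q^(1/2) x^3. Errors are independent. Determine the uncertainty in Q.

Since Q is a product/quotient, work with relative uncertainties:
  (2·δb/b)² = (2×0.0628)² = 0.0158;  (½·δz/z)² = (0.5×0.117)² = 0.00341;  (½·δq/q)² = (0.5×0.0847)² = 0.00180;  (3·δx/x)² = (3×0.0203)² = 0.00369
δQ/Q = √(0.0247) = 0.157
Q = 43900, so δQ = 0.157 × 43900 = 6890.

6890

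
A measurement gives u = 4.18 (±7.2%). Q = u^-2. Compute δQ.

Products/powers → add relative errors in quadrature, weighted by exponent:
  (-2·δu/u)² = (-2×0.0720)² = 0.0207
δQ/Q = √(0.0207) = 0.144
Q = 0.0572, so δQ = 0.144 × 0.0572 = 0.00824.

0.00824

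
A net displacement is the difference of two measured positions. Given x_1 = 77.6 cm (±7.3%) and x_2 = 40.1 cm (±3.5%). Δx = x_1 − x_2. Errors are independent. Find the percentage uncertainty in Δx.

Sums and differences: (δΔx)² = Σ (cᵢ δxᵢ)².
  (δx_1)² = 32.1;  (δx_2)² = 1.97
δΔx = √(34.1) = 5.84 cm
Δx = 37.5 cm, so δΔx/Δx = 5.84/37.5 = 0.156.

15.6%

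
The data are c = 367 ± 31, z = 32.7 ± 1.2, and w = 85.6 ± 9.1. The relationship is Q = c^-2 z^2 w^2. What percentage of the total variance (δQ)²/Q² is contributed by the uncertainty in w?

57.1%

(δQ/Q)² = (-2·δc/c)² + (2·δz/z)² + (2·δw/w)²
  c term: (-2×0.0845)² = 0.0285
  z term: (2×0.0367)² = 0.00539
  w term: (2×0.106)² = 0.0452
Total = 0.0791. Share from w = 0.0452/0.0791 = 0.571.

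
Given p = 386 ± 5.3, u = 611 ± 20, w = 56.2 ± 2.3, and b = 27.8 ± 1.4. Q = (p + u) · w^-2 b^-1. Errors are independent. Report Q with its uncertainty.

Let h = p + u = 997. δh = √(δp² + δu²) = √(28.1 + 400) = 20.7, so δh/h = 0.0208.
Q is then a monomial in h, w, b:
δQ/Q = √((δh/h)² + (-2·δw/w)² + (-1·δb/b)²) = √(0.000431 + 0.00670 + 0.00254) = 0.0983
Q = 0.0114, so δQ = 0.0983 × 0.0114 = 0.00112.

0.0114 ± 0.00112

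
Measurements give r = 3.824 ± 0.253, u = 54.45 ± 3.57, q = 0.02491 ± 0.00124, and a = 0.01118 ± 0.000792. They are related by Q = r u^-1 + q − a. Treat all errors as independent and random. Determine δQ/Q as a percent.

7.99%

Let p = r·u^-1 = 0.07023. δp/p = √((1·δr/r)² + (-1·δu/u)²) = √(0.00438 + 0.00430) = 0.0931, so δp = 0.00654.
Q = p + q − a: δQ = √(δp² + δq² + δa²) = √(4.28e-05 + 1.54e-06 + 6.27e-07) = 0.00670
Q = 0.08396, so δQ/Q = 0.00670/0.08396 = 0.0799.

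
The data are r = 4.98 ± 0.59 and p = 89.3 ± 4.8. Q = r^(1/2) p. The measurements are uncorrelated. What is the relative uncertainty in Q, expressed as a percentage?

Q is a product of powers, so relative uncertainties combine in quadrature:
  (½·δr/r)² = (0.5×0.118)² = 0.00351;  (1·δp/p)² = (1×0.0538)² = 0.00289
δQ/Q = √(0.00640) = 0.0800

8.00%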